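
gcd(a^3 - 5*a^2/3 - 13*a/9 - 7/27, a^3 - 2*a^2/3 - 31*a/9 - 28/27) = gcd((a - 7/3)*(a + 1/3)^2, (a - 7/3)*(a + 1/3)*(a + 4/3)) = a^2 - 2*a - 7/9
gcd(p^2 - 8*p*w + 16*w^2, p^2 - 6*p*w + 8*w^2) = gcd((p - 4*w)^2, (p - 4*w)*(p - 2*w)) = p - 4*w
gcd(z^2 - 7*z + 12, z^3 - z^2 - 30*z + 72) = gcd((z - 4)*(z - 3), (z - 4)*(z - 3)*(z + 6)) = z^2 - 7*z + 12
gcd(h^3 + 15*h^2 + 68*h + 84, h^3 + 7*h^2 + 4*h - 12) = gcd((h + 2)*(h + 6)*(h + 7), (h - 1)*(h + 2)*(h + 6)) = h^2 + 8*h + 12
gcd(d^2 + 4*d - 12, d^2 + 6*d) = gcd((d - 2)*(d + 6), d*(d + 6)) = d + 6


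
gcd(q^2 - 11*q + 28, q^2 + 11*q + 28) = 1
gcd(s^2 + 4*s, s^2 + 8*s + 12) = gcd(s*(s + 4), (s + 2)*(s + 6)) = 1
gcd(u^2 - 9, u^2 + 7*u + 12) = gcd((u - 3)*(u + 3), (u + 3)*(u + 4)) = u + 3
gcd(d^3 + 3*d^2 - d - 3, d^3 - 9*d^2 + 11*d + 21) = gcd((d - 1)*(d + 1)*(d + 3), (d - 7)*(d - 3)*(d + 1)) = d + 1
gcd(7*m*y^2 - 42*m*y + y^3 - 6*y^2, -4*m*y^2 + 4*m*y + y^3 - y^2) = y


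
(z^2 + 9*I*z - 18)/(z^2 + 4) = (z^2 + 9*I*z - 18)/(z^2 + 4)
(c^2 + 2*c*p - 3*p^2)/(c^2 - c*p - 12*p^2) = (-c + p)/(-c + 4*p)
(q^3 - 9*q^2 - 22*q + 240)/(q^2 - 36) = (q^2 - 3*q - 40)/(q + 6)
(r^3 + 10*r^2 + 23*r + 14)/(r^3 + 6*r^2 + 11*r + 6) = (r + 7)/(r + 3)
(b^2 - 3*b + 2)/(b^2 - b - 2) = (b - 1)/(b + 1)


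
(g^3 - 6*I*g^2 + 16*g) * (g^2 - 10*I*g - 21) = g^5 - 16*I*g^4 - 65*g^3 - 34*I*g^2 - 336*g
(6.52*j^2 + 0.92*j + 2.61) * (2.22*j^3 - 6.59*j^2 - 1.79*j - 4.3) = 14.4744*j^5 - 40.9244*j^4 - 11.9394*j^3 - 46.8827*j^2 - 8.6279*j - 11.223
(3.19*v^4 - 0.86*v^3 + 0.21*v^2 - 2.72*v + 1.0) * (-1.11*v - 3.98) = -3.5409*v^5 - 11.7416*v^4 + 3.1897*v^3 + 2.1834*v^2 + 9.7156*v - 3.98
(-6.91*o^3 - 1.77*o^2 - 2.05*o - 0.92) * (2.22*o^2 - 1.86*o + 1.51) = -15.3402*o^5 + 8.9232*o^4 - 11.6929*o^3 - 0.9021*o^2 - 1.3843*o - 1.3892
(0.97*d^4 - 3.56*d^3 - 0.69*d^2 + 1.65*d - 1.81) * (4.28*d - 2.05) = 4.1516*d^5 - 17.2253*d^4 + 4.3448*d^3 + 8.4765*d^2 - 11.1293*d + 3.7105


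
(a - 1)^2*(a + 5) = a^3 + 3*a^2 - 9*a + 5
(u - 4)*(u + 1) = u^2 - 3*u - 4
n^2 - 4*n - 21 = (n - 7)*(n + 3)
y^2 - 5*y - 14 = (y - 7)*(y + 2)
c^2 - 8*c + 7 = (c - 7)*(c - 1)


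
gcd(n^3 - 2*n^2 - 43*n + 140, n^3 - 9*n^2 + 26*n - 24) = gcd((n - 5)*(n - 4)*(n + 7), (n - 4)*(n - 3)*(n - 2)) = n - 4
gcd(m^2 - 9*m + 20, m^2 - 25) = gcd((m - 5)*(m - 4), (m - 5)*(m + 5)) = m - 5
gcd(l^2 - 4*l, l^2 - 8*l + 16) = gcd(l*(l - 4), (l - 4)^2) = l - 4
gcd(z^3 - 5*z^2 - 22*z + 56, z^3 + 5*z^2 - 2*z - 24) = z^2 + 2*z - 8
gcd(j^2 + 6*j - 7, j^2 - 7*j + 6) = j - 1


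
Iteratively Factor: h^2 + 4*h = (h)*(h + 4)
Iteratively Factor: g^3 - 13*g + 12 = (g - 3)*(g^2 + 3*g - 4) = (g - 3)*(g + 4)*(g - 1)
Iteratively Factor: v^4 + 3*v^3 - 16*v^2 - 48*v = (v + 3)*(v^3 - 16*v) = (v + 3)*(v + 4)*(v^2 - 4*v) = (v - 4)*(v + 3)*(v + 4)*(v)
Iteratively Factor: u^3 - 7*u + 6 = (u + 3)*(u^2 - 3*u + 2) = (u - 2)*(u + 3)*(u - 1)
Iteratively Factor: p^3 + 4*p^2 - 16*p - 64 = (p + 4)*(p^2 - 16) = (p + 4)^2*(p - 4)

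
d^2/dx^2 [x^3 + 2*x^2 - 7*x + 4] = 6*x + 4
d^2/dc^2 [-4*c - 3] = 0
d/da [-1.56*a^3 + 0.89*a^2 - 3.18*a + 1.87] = -4.68*a^2 + 1.78*a - 3.18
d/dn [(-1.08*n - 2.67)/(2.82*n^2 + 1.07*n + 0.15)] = (3.0456*n^2 + 15.0588*n + 2.6949)/(7.9524*n^4 + 6.0348*n^3 + 1.9909*n^2 + 0.321*n + 0.0225)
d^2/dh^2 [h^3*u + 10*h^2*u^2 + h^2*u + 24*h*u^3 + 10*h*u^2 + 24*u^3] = 2*u*(3*h + 10*u + 1)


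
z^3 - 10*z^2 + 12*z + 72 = (z - 6)^2*(z + 2)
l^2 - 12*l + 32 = (l - 8)*(l - 4)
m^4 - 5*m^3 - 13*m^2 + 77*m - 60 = (m - 5)*(m - 3)*(m - 1)*(m + 4)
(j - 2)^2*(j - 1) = j^3 - 5*j^2 + 8*j - 4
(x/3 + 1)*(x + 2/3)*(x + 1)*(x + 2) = x^4/3 + 20*x^3/9 + 5*x^2 + 40*x/9 + 4/3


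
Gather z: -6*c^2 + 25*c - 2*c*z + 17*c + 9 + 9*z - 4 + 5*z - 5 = -6*c^2 + 42*c + z*(14 - 2*c)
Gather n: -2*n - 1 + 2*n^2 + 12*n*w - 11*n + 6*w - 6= 2*n^2 + n*(12*w - 13) + 6*w - 7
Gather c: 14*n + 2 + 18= 14*n + 20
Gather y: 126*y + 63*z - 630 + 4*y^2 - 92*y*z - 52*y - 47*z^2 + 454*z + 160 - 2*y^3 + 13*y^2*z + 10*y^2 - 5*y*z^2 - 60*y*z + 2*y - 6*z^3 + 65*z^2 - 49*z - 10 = -2*y^3 + y^2*(13*z + 14) + y*(-5*z^2 - 152*z + 76) - 6*z^3 + 18*z^2 + 468*z - 480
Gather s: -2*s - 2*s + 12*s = 8*s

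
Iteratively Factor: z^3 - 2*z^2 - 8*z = (z)*(z^2 - 2*z - 8) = z*(z - 4)*(z + 2)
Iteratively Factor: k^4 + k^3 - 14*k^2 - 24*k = (k)*(k^3 + k^2 - 14*k - 24) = k*(k + 3)*(k^2 - 2*k - 8) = k*(k + 2)*(k + 3)*(k - 4)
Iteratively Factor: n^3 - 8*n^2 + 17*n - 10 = (n - 5)*(n^2 - 3*n + 2) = (n - 5)*(n - 1)*(n - 2)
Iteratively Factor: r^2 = (r)*(r)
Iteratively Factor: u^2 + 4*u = (u + 4)*(u)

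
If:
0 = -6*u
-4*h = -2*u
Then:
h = 0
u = 0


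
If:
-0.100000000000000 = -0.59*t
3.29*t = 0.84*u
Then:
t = 0.17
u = 0.66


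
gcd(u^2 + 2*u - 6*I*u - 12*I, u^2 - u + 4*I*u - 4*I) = 1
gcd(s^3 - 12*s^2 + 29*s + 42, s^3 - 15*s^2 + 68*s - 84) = s^2 - 13*s + 42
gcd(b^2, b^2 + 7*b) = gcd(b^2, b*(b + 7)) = b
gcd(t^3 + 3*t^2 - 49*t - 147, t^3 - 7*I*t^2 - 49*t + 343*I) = t^2 - 49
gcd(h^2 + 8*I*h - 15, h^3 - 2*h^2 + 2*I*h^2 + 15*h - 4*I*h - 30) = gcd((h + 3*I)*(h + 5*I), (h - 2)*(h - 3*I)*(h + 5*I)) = h + 5*I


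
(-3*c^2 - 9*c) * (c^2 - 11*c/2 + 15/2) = -3*c^4 + 15*c^3/2 + 27*c^2 - 135*c/2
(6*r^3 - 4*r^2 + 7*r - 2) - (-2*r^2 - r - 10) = 6*r^3 - 2*r^2 + 8*r + 8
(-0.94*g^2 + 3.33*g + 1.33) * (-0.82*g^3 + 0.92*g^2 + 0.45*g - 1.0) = 0.7708*g^5 - 3.5954*g^4 + 1.55*g^3 + 3.6621*g^2 - 2.7315*g - 1.33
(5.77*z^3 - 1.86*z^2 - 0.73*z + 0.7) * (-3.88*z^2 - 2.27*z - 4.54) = -22.3876*z^5 - 5.8811*z^4 - 19.1412*z^3 + 7.3855*z^2 + 1.7252*z - 3.178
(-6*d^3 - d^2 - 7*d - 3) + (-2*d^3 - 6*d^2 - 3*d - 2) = -8*d^3 - 7*d^2 - 10*d - 5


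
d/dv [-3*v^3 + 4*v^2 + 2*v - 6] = -9*v^2 + 8*v + 2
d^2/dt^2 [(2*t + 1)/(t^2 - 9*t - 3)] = 2*((17 - 6*t)*(-t^2 + 9*t + 3) - (2*t - 9)^2*(2*t + 1))/(-t^2 + 9*t + 3)^3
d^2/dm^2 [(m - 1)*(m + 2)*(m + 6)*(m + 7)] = 12*m^2 + 84*m + 106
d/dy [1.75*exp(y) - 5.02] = 1.75*exp(y)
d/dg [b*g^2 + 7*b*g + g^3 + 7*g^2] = 2*b*g + 7*b + 3*g^2 + 14*g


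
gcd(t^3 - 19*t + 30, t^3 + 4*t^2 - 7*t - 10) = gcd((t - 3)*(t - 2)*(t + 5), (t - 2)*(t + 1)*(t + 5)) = t^2 + 3*t - 10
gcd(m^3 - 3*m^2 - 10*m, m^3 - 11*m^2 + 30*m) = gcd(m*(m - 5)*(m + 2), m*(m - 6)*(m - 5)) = m^2 - 5*m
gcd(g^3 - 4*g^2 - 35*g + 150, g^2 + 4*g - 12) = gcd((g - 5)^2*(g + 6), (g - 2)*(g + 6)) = g + 6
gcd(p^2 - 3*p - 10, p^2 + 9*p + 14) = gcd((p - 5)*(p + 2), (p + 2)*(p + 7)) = p + 2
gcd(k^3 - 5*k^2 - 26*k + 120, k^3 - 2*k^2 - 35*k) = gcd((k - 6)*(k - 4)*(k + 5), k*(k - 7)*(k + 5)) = k + 5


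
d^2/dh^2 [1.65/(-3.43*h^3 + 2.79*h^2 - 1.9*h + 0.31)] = ((33.957*h - 9.207)*(3.43*h^3 - 2.79*h^2 + 1.9*h - 0.31) - 1.65*(10.29*h^2 - 5.58*h + 1.9)*(20.58*h^2 - 11.16*h + 3.8))/(3.43*h^3 - 2.79*h^2 + 1.9*h - 0.31)^3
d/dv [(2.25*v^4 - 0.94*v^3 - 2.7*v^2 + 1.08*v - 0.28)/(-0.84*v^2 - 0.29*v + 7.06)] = (-3.78*v^5 - 1.1679*v^4 + 64.0852*v^3 - 18.219*v^2 - 38.5944*v + 7.5436)/(0.7056*v^4 + 0.4872*v^3 - 11.7767*v^2 - 4.0948*v + 49.8436)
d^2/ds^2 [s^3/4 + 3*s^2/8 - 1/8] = 3*s/2 + 3/4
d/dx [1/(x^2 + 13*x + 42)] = (-2*x - 13)/(x^2 + 13*x + 42)^2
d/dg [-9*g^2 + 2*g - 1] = 2 - 18*g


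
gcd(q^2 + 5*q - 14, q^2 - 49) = q + 7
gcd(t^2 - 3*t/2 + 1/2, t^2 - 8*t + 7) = t - 1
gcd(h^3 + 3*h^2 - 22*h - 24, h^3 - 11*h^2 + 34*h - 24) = h - 4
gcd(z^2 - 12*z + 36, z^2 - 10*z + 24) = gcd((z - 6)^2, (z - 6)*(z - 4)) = z - 6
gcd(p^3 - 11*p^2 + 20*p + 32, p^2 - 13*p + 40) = p - 8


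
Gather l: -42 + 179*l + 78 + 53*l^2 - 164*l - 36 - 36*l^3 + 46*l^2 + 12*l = -36*l^3 + 99*l^2 + 27*l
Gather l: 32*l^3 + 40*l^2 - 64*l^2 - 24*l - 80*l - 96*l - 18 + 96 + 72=32*l^3 - 24*l^2 - 200*l + 150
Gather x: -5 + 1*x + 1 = x - 4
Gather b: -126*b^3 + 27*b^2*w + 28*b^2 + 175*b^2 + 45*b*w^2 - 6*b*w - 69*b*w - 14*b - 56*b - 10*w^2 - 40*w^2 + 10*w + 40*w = -126*b^3 + b^2*(27*w + 203) + b*(45*w^2 - 75*w - 70) - 50*w^2 + 50*w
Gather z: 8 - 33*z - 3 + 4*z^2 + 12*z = 4*z^2 - 21*z + 5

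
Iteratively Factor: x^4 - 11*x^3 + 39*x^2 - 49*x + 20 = (x - 4)*(x^3 - 7*x^2 + 11*x - 5) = (x - 4)*(x - 1)*(x^2 - 6*x + 5) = (x - 4)*(x - 1)^2*(x - 5)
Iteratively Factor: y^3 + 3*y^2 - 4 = (y - 1)*(y^2 + 4*y + 4) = (y - 1)*(y + 2)*(y + 2)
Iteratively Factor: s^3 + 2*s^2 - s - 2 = (s - 1)*(s^2 + 3*s + 2) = (s - 1)*(s + 1)*(s + 2)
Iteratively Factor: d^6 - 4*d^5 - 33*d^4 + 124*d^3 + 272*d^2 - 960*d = (d - 4)*(d^5 - 33*d^3 - 8*d^2 + 240*d) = (d - 4)*(d + 4)*(d^4 - 4*d^3 - 17*d^2 + 60*d) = (d - 4)*(d - 3)*(d + 4)*(d^3 - d^2 - 20*d) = (d - 4)*(d - 3)*(d + 4)^2*(d^2 - 5*d) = d*(d - 4)*(d - 3)*(d + 4)^2*(d - 5)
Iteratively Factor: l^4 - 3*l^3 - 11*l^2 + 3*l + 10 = (l + 2)*(l^3 - 5*l^2 - l + 5) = (l - 5)*(l + 2)*(l^2 - 1) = (l - 5)*(l + 1)*(l + 2)*(l - 1)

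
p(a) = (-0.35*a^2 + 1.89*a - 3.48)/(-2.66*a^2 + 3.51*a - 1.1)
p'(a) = (1.89 - 0.7*a)/(-2.66*a^2 + 3.51*a - 1.1) + (5.32*a - 3.51)*(-0.35*a^2 + 1.89*a - 3.48)/(-2.66*a^2 + 3.51*a - 1.1)^2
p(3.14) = 0.06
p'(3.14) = -0.03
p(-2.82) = 0.36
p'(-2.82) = 0.09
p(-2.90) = 0.35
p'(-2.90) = 0.08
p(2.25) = 0.15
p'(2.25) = -0.24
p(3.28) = 0.06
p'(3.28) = -0.02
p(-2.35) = 0.41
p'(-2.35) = 0.13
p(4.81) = 0.05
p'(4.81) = 0.01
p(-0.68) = 1.04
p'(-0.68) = 1.08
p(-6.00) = 0.23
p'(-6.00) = 0.02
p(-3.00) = 0.35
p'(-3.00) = 0.08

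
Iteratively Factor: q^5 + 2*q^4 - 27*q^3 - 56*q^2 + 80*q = (q - 5)*(q^4 + 7*q^3 + 8*q^2 - 16*q) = q*(q - 5)*(q^3 + 7*q^2 + 8*q - 16) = q*(q - 5)*(q + 4)*(q^2 + 3*q - 4) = q*(q - 5)*(q - 1)*(q + 4)*(q + 4)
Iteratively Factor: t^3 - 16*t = (t - 4)*(t^2 + 4*t) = t*(t - 4)*(t + 4)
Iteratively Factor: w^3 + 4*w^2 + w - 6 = (w + 2)*(w^2 + 2*w - 3) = (w - 1)*(w + 2)*(w + 3)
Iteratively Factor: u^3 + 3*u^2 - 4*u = (u - 1)*(u^2 + 4*u) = (u - 1)*(u + 4)*(u)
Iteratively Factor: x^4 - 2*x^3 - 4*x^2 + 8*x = (x + 2)*(x^3 - 4*x^2 + 4*x) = (x - 2)*(x + 2)*(x^2 - 2*x) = x*(x - 2)*(x + 2)*(x - 2)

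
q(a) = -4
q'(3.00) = 0.00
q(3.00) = -4.00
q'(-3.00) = 0.00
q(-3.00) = -4.00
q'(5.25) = 0.00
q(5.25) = -4.00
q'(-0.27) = 0.00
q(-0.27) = -4.00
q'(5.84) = 0.00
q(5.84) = -4.00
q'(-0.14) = 0.00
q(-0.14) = -4.00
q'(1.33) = 0.00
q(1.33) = -4.00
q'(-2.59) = 0.00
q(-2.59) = -4.00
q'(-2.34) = 0.00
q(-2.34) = -4.00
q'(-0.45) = 0.00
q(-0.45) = -4.00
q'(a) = 0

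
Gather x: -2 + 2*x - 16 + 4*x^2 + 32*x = 4*x^2 + 34*x - 18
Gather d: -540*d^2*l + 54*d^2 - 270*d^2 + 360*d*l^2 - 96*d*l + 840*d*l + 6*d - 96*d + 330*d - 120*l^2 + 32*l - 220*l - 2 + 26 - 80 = d^2*(-540*l - 216) + d*(360*l^2 + 744*l + 240) - 120*l^2 - 188*l - 56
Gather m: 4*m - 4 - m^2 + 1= -m^2 + 4*m - 3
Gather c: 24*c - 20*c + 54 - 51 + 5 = 4*c + 8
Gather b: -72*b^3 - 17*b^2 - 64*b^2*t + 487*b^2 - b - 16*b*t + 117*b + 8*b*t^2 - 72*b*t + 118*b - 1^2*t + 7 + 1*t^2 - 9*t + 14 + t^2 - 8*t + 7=-72*b^3 + b^2*(470 - 64*t) + b*(8*t^2 - 88*t + 234) + 2*t^2 - 18*t + 28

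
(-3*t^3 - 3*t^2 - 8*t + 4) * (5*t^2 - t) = -15*t^5 - 12*t^4 - 37*t^3 + 28*t^2 - 4*t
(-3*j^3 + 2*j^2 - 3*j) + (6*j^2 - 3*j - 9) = -3*j^3 + 8*j^2 - 6*j - 9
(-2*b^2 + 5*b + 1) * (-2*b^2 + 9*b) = 4*b^4 - 28*b^3 + 43*b^2 + 9*b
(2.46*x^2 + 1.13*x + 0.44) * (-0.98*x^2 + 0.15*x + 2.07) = -2.4108*x^4 - 0.7384*x^3 + 4.8305*x^2 + 2.4051*x + 0.9108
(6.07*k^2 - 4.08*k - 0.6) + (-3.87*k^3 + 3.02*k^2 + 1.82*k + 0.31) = -3.87*k^3 + 9.09*k^2 - 2.26*k - 0.29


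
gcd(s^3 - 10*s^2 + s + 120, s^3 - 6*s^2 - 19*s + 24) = s^2 - 5*s - 24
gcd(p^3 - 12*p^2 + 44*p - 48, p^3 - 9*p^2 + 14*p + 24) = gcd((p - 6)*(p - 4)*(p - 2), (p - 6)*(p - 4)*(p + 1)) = p^2 - 10*p + 24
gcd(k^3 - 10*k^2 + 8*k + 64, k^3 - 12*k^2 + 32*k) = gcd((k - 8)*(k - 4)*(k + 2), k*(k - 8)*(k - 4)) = k^2 - 12*k + 32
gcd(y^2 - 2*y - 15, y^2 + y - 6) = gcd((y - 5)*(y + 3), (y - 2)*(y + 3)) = y + 3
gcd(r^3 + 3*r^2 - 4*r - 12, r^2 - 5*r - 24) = r + 3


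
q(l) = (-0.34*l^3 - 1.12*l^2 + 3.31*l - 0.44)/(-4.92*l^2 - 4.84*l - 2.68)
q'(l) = (9.84*l + 4.84)*(-0.34*l^3 - 1.12*l^2 + 3.31*l - 0.44)/(-4.92*l^2 - 4.84*l - 2.68)^2 + (-1.02*l^2 - 2.24*l + 3.31)/(-4.92*l^2 - 4.84*l - 2.68) = (1.6728*l^4 + 3.2912*l^3 + 24.4396*l^2 + 1.6736*l - 11.0004)/(24.2064*l^4 + 47.6256*l^3 + 49.7968*l^2 + 25.9424*l + 7.1824)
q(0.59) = -0.15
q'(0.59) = -0.01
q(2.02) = 0.03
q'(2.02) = 0.14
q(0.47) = -0.14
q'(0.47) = -0.12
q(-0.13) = 0.42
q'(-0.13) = -2.37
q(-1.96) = 0.72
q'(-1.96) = 0.54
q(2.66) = 0.12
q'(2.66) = 0.12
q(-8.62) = -0.32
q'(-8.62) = 0.08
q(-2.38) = 0.53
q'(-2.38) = 0.37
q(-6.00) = -0.09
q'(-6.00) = 0.10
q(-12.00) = -0.59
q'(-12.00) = 0.08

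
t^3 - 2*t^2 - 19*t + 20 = (t - 5)*(t - 1)*(t + 4)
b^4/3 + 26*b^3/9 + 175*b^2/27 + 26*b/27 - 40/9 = (b/3 + 1)*(b - 2/3)*(b + 4/3)*(b + 5)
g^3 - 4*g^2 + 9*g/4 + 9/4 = (g - 3)*(g - 3/2)*(g + 1/2)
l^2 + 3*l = l*(l + 3)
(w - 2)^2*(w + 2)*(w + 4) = w^4 + 2*w^3 - 12*w^2 - 8*w + 32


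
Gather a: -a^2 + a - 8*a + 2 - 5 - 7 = -a^2 - 7*a - 10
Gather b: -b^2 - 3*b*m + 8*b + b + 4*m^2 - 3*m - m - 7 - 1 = -b^2 + b*(9 - 3*m) + 4*m^2 - 4*m - 8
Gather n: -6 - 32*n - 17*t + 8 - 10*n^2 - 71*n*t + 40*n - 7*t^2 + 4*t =-10*n^2 + n*(8 - 71*t) - 7*t^2 - 13*t + 2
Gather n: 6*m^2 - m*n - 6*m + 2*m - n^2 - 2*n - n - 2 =6*m^2 - 4*m - n^2 + n*(-m - 3) - 2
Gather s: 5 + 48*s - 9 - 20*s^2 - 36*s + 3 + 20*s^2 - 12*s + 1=0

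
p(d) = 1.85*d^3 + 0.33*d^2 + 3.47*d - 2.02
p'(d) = 5.55*d^2 + 0.66*d + 3.47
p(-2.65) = -43.33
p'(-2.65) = 40.70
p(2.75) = 48.49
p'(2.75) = 47.26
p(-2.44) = -35.40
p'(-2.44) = 34.90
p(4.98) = 251.93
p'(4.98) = 144.40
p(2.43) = 34.91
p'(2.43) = 37.85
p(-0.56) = -4.18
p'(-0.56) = 4.84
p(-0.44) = -3.64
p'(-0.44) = 4.25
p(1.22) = 6.06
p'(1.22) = 12.54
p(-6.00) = -410.56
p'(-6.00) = 199.31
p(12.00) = 3283.94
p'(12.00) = 810.59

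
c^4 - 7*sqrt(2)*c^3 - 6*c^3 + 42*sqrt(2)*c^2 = c^2*(c - 6)*(c - 7*sqrt(2))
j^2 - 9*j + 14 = (j - 7)*(j - 2)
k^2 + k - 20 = (k - 4)*(k + 5)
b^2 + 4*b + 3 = (b + 1)*(b + 3)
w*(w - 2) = w^2 - 2*w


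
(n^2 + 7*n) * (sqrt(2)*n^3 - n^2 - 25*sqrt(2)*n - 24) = sqrt(2)*n^5 - n^4 + 7*sqrt(2)*n^4 - 25*sqrt(2)*n^3 - 7*n^3 - 175*sqrt(2)*n^2 - 24*n^2 - 168*n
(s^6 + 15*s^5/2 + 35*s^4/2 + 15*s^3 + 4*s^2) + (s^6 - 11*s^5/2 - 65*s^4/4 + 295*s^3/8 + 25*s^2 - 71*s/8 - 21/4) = 2*s^6 + 2*s^5 + 5*s^4/4 + 415*s^3/8 + 29*s^2 - 71*s/8 - 21/4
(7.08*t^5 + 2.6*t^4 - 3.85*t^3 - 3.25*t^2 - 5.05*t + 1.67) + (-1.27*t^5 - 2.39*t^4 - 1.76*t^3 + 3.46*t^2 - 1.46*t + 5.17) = 5.81*t^5 + 0.21*t^4 - 5.61*t^3 + 0.21*t^2 - 6.51*t + 6.84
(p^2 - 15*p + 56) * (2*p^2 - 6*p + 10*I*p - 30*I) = 2*p^4 - 36*p^3 + 10*I*p^3 + 202*p^2 - 180*I*p^2 - 336*p + 1010*I*p - 1680*I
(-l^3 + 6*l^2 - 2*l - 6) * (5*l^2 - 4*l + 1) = -5*l^5 + 34*l^4 - 35*l^3 - 16*l^2 + 22*l - 6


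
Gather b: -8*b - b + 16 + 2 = 18 - 9*b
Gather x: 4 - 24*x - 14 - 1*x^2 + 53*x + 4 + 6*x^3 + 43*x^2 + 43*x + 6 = 6*x^3 + 42*x^2 + 72*x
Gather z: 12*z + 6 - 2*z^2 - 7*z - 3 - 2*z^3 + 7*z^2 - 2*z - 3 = -2*z^3 + 5*z^2 + 3*z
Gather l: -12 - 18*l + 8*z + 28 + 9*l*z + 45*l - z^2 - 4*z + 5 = l*(9*z + 27) - z^2 + 4*z + 21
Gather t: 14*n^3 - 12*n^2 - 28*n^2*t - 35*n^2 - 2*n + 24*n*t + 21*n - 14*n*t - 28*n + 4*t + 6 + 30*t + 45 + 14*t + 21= 14*n^3 - 47*n^2 - 9*n + t*(-28*n^2 + 10*n + 48) + 72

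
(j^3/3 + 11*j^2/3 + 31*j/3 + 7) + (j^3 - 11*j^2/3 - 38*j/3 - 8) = 4*j^3/3 - 7*j/3 - 1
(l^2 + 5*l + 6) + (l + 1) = l^2 + 6*l + 7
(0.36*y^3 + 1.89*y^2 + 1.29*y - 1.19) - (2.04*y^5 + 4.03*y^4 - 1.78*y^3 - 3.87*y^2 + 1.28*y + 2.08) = -2.04*y^5 - 4.03*y^4 + 2.14*y^3 + 5.76*y^2 + 0.01*y - 3.27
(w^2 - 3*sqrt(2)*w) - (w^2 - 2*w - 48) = -3*sqrt(2)*w + 2*w + 48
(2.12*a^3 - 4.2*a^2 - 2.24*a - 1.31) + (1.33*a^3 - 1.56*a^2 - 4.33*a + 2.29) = 3.45*a^3 - 5.76*a^2 - 6.57*a + 0.98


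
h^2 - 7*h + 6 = (h - 6)*(h - 1)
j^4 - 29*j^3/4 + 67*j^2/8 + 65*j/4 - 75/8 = (j - 5)*(j - 3)*(j - 1/2)*(j + 5/4)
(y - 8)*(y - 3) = y^2 - 11*y + 24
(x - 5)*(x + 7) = x^2 + 2*x - 35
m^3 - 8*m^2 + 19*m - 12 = (m - 4)*(m - 3)*(m - 1)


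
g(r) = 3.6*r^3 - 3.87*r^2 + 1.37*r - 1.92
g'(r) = 10.8*r^2 - 7.74*r + 1.37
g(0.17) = -1.78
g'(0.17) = 0.37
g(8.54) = 1969.74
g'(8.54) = 722.93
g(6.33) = 764.78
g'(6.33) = 385.12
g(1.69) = 6.72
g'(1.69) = 19.14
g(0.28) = -1.76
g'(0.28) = 0.05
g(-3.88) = -275.78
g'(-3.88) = 193.99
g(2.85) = 53.89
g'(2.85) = 67.03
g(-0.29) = -2.73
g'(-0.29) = 4.52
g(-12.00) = -6796.44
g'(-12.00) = 1649.45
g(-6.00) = -927.06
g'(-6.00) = 436.61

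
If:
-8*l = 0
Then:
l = 0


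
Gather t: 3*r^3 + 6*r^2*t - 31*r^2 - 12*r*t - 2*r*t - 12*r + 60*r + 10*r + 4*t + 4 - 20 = 3*r^3 - 31*r^2 + 58*r + t*(6*r^2 - 14*r + 4) - 16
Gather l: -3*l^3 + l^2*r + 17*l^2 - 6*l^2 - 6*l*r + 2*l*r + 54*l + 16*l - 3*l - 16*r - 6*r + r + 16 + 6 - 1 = -3*l^3 + l^2*(r + 11) + l*(67 - 4*r) - 21*r + 21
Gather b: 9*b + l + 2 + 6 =9*b + l + 8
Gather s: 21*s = 21*s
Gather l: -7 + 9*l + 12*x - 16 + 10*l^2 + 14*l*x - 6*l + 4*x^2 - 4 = 10*l^2 + l*(14*x + 3) + 4*x^2 + 12*x - 27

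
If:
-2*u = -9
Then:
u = 9/2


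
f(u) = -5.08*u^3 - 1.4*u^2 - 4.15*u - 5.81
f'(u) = -15.24*u^2 - 2.8*u - 4.15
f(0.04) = -5.98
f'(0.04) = -4.29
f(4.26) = -441.62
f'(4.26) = -292.65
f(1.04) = -17.35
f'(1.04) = -23.55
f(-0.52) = -3.32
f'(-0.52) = -6.81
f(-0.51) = -3.38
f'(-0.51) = -6.69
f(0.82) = -12.96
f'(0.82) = -16.69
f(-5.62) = 875.02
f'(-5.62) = -469.76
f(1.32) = -25.41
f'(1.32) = -34.40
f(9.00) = -3859.88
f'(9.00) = -1263.79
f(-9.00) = 3621.46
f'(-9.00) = -1213.39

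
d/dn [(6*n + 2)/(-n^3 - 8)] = 6*(2*n^3 + n^2 - 8)/(n^6 + 16*n^3 + 64)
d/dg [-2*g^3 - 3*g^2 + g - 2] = -6*g^2 - 6*g + 1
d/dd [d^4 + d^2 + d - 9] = 4*d^3 + 2*d + 1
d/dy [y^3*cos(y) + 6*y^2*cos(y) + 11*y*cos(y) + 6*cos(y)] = -y^3*sin(y) - 6*y^2*sin(y) + 3*y^2*cos(y) - 11*y*sin(y) + 12*y*cos(y) - 6*sin(y) + 11*cos(y)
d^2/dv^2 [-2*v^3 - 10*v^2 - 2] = -12*v - 20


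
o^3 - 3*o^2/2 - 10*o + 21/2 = (o - 7/2)*(o - 1)*(o + 3)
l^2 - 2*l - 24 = (l - 6)*(l + 4)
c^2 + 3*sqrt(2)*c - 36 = (c - 3*sqrt(2))*(c + 6*sqrt(2))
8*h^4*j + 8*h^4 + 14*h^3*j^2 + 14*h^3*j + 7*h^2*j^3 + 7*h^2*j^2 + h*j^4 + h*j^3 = (h + j)*(2*h + j)*(4*h + j)*(h*j + h)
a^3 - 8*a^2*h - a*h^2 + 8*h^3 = (a - 8*h)*(a - h)*(a + h)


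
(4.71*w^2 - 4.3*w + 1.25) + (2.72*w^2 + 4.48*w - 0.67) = 7.43*w^2 + 0.180000000000001*w + 0.58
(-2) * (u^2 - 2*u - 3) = -2*u^2 + 4*u + 6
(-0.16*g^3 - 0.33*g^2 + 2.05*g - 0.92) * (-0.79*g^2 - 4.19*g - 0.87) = 0.1264*g^5 + 0.9311*g^4 - 0.0975999999999997*g^3 - 7.5756*g^2 + 2.0713*g + 0.8004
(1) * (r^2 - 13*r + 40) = r^2 - 13*r + 40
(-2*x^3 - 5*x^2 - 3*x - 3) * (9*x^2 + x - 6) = -18*x^5 - 47*x^4 - 20*x^3 + 15*x + 18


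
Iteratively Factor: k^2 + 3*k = (k)*(k + 3)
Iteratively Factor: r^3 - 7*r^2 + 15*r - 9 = (r - 1)*(r^2 - 6*r + 9) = (r - 3)*(r - 1)*(r - 3)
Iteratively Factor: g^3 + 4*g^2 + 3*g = (g)*(g^2 + 4*g + 3) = g*(g + 1)*(g + 3)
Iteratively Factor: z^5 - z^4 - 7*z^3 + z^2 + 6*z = (z)*(z^4 - z^3 - 7*z^2 + z + 6) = z*(z + 1)*(z^3 - 2*z^2 - 5*z + 6) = z*(z - 3)*(z + 1)*(z^2 + z - 2) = z*(z - 3)*(z - 1)*(z + 1)*(z + 2)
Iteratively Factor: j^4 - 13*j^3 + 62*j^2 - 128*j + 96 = (j - 2)*(j^3 - 11*j^2 + 40*j - 48) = (j - 4)*(j - 2)*(j^2 - 7*j + 12) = (j - 4)*(j - 3)*(j - 2)*(j - 4)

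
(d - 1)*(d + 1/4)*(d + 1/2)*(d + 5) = d^4 + 19*d^3/4 - 15*d^2/8 - 13*d/4 - 5/8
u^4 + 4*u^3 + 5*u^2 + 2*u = u*(u + 1)^2*(u + 2)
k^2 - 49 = (k - 7)*(k + 7)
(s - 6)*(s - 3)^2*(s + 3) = s^4 - 9*s^3 + 9*s^2 + 81*s - 162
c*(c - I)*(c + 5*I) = c^3 + 4*I*c^2 + 5*c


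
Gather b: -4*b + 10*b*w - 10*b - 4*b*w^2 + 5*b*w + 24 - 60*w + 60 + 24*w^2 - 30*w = b*(-4*w^2 + 15*w - 14) + 24*w^2 - 90*w + 84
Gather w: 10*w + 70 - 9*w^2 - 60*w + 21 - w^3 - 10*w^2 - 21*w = -w^3 - 19*w^2 - 71*w + 91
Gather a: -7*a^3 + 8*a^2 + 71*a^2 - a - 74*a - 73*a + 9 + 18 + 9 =-7*a^3 + 79*a^2 - 148*a + 36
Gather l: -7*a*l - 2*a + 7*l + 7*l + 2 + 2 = -2*a + l*(14 - 7*a) + 4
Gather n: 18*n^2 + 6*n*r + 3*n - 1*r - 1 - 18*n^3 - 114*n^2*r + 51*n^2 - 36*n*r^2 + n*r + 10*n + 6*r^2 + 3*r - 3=-18*n^3 + n^2*(69 - 114*r) + n*(-36*r^2 + 7*r + 13) + 6*r^2 + 2*r - 4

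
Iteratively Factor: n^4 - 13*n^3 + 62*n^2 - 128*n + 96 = (n - 2)*(n^3 - 11*n^2 + 40*n - 48) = (n - 4)*(n - 2)*(n^2 - 7*n + 12) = (n - 4)*(n - 3)*(n - 2)*(n - 4)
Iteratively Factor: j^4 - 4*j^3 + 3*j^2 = (j)*(j^3 - 4*j^2 + 3*j) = j*(j - 3)*(j^2 - j) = j*(j - 3)*(j - 1)*(j)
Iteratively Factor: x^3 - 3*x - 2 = (x + 1)*(x^2 - x - 2) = (x + 1)^2*(x - 2)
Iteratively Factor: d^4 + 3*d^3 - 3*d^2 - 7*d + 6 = (d - 1)*(d^3 + 4*d^2 + d - 6) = (d - 1)^2*(d^2 + 5*d + 6) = (d - 1)^2*(d + 2)*(d + 3)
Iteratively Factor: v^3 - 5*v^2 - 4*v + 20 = (v + 2)*(v^2 - 7*v + 10) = (v - 2)*(v + 2)*(v - 5)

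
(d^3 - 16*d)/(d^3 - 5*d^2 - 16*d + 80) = d/(d - 5)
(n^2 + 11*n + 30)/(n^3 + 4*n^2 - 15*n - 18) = (n + 5)/(n^2 - 2*n - 3)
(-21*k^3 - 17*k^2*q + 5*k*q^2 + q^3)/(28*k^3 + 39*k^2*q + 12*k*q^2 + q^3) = (-3*k + q)/(4*k + q)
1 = 1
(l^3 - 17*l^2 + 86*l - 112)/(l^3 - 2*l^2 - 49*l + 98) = (l - 8)/(l + 7)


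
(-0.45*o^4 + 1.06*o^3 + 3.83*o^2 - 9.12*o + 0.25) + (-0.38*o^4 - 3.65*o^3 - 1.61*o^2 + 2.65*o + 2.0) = -0.83*o^4 - 2.59*o^3 + 2.22*o^2 - 6.47*o + 2.25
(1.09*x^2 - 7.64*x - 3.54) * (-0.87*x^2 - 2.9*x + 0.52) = -0.9483*x^4 + 3.4858*x^3 + 25.8026*x^2 + 6.2932*x - 1.8408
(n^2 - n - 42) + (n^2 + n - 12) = 2*n^2 - 54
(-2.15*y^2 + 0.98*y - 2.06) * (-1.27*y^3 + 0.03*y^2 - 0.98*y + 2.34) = 2.7305*y^5 - 1.3091*y^4 + 4.7526*y^3 - 6.0532*y^2 + 4.312*y - 4.8204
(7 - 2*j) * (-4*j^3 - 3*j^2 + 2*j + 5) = 8*j^4 - 22*j^3 - 25*j^2 + 4*j + 35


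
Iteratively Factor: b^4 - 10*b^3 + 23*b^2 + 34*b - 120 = (b - 5)*(b^3 - 5*b^2 - 2*b + 24) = (b - 5)*(b - 3)*(b^2 - 2*b - 8) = (b - 5)*(b - 3)*(b + 2)*(b - 4)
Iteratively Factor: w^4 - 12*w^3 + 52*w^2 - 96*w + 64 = (w - 2)*(w^3 - 10*w^2 + 32*w - 32) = (w - 2)^2*(w^2 - 8*w + 16) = (w - 4)*(w - 2)^2*(w - 4)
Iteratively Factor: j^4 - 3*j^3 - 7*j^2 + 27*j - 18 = (j - 1)*(j^3 - 2*j^2 - 9*j + 18) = (j - 3)*(j - 1)*(j^2 + j - 6) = (j - 3)*(j - 1)*(j + 3)*(j - 2)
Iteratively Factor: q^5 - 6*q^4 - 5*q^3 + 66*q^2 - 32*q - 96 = (q + 1)*(q^4 - 7*q^3 + 2*q^2 + 64*q - 96) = (q + 1)*(q + 3)*(q^3 - 10*q^2 + 32*q - 32) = (q - 2)*(q + 1)*(q + 3)*(q^2 - 8*q + 16) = (q - 4)*(q - 2)*(q + 1)*(q + 3)*(q - 4)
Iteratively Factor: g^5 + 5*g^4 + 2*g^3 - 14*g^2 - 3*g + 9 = (g - 1)*(g^4 + 6*g^3 + 8*g^2 - 6*g - 9) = (g - 1)*(g + 3)*(g^3 + 3*g^2 - g - 3) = (g - 1)*(g + 3)^2*(g^2 - 1) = (g - 1)^2*(g + 3)^2*(g + 1)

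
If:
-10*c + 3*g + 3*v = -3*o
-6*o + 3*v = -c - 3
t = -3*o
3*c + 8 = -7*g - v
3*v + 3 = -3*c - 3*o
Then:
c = -126/293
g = -253/293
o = 28/293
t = -84/293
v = -195/293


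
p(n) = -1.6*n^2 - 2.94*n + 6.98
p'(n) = -3.2*n - 2.94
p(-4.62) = -13.59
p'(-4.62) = 11.84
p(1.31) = 0.38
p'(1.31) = -7.13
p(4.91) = -46.03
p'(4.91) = -18.65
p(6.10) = -70.49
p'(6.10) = -22.46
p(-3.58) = -3.00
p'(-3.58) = 8.52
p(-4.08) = -7.66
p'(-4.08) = 10.12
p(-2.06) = 6.25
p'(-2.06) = 3.65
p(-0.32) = 7.76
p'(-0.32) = -1.92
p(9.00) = -149.08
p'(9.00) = -31.74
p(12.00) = -258.70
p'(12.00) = -41.34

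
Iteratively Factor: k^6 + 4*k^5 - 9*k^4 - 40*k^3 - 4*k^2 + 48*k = (k + 2)*(k^5 + 2*k^4 - 13*k^3 - 14*k^2 + 24*k) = (k + 2)^2*(k^4 - 13*k^2 + 12*k) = (k + 2)^2*(k + 4)*(k^3 - 4*k^2 + 3*k) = (k - 1)*(k + 2)^2*(k + 4)*(k^2 - 3*k) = k*(k - 1)*(k + 2)^2*(k + 4)*(k - 3)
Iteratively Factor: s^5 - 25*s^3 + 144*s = (s + 3)*(s^4 - 3*s^3 - 16*s^2 + 48*s) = (s - 3)*(s + 3)*(s^3 - 16*s) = s*(s - 3)*(s + 3)*(s^2 - 16) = s*(s - 3)*(s + 3)*(s + 4)*(s - 4)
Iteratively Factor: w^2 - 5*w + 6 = (w - 2)*(w - 3)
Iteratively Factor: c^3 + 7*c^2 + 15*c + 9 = (c + 3)*(c^2 + 4*c + 3) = (c + 1)*(c + 3)*(c + 3)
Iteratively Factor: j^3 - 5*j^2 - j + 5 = (j + 1)*(j^2 - 6*j + 5) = (j - 1)*(j + 1)*(j - 5)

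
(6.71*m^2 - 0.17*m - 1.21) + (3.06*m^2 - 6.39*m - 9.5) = 9.77*m^2 - 6.56*m - 10.71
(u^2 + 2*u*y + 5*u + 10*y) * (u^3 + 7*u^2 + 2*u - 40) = u^5 + 2*u^4*y + 12*u^4 + 24*u^3*y + 37*u^3 + 74*u^2*y - 30*u^2 - 60*u*y - 200*u - 400*y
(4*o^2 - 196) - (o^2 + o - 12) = 3*o^2 - o - 184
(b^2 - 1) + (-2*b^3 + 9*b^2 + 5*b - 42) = -2*b^3 + 10*b^2 + 5*b - 43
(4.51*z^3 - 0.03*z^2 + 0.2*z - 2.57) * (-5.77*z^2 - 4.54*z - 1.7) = -26.0227*z^5 - 20.3023*z^4 - 8.6848*z^3 + 13.9719*z^2 + 11.3278*z + 4.369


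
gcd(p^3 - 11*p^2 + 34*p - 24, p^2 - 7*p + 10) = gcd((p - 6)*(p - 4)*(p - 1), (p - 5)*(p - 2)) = 1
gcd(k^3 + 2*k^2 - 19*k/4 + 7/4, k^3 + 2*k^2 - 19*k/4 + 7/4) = k^3 + 2*k^2 - 19*k/4 + 7/4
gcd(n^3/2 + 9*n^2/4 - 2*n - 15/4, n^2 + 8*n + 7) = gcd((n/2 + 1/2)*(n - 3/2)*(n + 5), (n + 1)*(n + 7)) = n + 1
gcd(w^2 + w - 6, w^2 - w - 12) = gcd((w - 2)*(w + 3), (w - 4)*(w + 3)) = w + 3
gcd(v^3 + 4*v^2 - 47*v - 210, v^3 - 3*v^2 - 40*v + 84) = v^2 - v - 42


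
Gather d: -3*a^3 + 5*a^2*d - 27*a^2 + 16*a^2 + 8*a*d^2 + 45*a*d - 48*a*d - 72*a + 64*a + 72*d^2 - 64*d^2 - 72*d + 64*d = -3*a^3 - 11*a^2 - 8*a + d^2*(8*a + 8) + d*(5*a^2 - 3*a - 8)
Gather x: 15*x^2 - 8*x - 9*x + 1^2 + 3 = 15*x^2 - 17*x + 4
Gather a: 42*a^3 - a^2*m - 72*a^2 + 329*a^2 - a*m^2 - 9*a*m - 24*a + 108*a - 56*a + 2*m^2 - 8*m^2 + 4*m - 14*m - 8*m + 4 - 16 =42*a^3 + a^2*(257 - m) + a*(-m^2 - 9*m + 28) - 6*m^2 - 18*m - 12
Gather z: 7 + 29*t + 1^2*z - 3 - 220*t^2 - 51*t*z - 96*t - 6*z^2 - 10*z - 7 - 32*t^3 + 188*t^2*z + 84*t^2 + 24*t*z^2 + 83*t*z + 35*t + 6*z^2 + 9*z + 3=-32*t^3 - 136*t^2 + 24*t*z^2 - 32*t + z*(188*t^2 + 32*t)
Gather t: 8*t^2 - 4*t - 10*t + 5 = 8*t^2 - 14*t + 5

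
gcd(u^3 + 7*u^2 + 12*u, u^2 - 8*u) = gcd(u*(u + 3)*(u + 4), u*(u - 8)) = u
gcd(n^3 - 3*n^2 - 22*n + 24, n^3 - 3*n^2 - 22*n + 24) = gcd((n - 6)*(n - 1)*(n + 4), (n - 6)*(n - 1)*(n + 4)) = n^3 - 3*n^2 - 22*n + 24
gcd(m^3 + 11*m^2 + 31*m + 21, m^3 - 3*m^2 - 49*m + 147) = m + 7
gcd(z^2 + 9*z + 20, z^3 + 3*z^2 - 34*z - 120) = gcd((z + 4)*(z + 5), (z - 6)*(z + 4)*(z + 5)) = z^2 + 9*z + 20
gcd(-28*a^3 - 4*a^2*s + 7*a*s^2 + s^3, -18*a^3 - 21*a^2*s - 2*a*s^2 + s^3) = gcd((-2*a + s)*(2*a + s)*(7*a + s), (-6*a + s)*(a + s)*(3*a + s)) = 1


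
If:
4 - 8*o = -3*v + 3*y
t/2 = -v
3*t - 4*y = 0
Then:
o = 1/2 - 5*y/8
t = 4*y/3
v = -2*y/3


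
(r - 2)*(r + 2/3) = r^2 - 4*r/3 - 4/3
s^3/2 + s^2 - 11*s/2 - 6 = (s/2 + 1/2)*(s - 3)*(s + 4)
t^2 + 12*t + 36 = (t + 6)^2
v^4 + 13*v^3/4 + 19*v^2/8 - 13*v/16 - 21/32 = (v - 1/2)*(v + 1/2)*(v + 3/2)*(v + 7/4)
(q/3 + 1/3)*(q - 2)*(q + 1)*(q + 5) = q^4/3 + 5*q^3/3 - q^2 - 17*q/3 - 10/3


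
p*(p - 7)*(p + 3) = p^3 - 4*p^2 - 21*p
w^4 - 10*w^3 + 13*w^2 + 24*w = w*(w - 8)*(w - 3)*(w + 1)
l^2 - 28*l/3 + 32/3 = (l - 8)*(l - 4/3)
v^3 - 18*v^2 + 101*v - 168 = (v - 8)*(v - 7)*(v - 3)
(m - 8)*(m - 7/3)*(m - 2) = m^3 - 37*m^2/3 + 118*m/3 - 112/3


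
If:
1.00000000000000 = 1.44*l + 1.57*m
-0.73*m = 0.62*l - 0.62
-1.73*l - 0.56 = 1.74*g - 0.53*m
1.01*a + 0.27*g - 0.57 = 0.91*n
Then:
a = 0.900990099009901*n - 0.466659967122499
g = 3.86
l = -3.13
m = 3.51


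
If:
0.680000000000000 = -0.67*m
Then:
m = -1.01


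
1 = 1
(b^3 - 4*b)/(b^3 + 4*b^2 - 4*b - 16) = b/(b + 4)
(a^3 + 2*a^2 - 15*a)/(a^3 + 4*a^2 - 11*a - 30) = a/(a + 2)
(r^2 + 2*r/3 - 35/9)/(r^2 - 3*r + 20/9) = (3*r + 7)/(3*r - 4)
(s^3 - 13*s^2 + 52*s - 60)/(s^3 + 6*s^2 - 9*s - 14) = (s^2 - 11*s + 30)/(s^2 + 8*s + 7)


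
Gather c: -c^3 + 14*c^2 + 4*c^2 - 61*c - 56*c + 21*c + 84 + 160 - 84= -c^3 + 18*c^2 - 96*c + 160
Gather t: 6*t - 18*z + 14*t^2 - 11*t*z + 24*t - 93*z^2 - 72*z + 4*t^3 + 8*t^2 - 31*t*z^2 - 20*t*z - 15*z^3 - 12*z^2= 4*t^3 + 22*t^2 + t*(-31*z^2 - 31*z + 30) - 15*z^3 - 105*z^2 - 90*z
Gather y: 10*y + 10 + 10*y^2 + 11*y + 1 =10*y^2 + 21*y + 11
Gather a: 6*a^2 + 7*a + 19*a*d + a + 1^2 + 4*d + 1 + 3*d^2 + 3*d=6*a^2 + a*(19*d + 8) + 3*d^2 + 7*d + 2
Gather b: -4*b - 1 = -4*b - 1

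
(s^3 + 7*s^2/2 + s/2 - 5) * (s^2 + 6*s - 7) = s^5 + 19*s^4/2 + 29*s^3/2 - 53*s^2/2 - 67*s/2 + 35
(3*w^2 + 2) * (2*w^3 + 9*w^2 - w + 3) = 6*w^5 + 27*w^4 + w^3 + 27*w^2 - 2*w + 6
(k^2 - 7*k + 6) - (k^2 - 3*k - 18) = 24 - 4*k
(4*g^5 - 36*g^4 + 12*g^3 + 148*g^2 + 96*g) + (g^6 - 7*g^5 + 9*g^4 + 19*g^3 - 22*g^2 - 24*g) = g^6 - 3*g^5 - 27*g^4 + 31*g^3 + 126*g^2 + 72*g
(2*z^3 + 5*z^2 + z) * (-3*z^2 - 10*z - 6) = -6*z^5 - 35*z^4 - 65*z^3 - 40*z^2 - 6*z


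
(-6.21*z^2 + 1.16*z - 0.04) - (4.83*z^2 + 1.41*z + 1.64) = -11.04*z^2 - 0.25*z - 1.68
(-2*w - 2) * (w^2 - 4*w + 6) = -2*w^3 + 6*w^2 - 4*w - 12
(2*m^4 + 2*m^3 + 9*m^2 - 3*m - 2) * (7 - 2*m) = -4*m^5 + 10*m^4 - 4*m^3 + 69*m^2 - 17*m - 14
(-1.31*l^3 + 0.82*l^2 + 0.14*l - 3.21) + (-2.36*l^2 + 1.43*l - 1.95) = -1.31*l^3 - 1.54*l^2 + 1.57*l - 5.16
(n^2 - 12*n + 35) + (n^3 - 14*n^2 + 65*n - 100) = n^3 - 13*n^2 + 53*n - 65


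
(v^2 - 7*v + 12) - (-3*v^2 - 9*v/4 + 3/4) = 4*v^2 - 19*v/4 + 45/4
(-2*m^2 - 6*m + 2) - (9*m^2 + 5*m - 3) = -11*m^2 - 11*m + 5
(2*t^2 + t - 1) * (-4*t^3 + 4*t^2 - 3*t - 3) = -8*t^5 + 4*t^4 + 2*t^3 - 13*t^2 + 3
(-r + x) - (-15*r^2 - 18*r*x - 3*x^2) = 15*r^2 + 18*r*x - r + 3*x^2 + x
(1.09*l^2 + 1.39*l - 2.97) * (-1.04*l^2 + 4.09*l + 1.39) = -1.1336*l^4 + 3.0125*l^3 + 10.289*l^2 - 10.2152*l - 4.1283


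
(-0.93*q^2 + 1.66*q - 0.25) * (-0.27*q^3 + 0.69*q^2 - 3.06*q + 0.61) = 0.2511*q^5 - 1.0899*q^4 + 4.0587*q^3 - 5.8194*q^2 + 1.7776*q - 0.1525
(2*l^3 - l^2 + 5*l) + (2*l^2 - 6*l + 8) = 2*l^3 + l^2 - l + 8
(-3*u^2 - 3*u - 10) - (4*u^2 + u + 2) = -7*u^2 - 4*u - 12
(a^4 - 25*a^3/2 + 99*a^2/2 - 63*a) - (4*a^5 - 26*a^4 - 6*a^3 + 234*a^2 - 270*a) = -4*a^5 + 27*a^4 - 13*a^3/2 - 369*a^2/2 + 207*a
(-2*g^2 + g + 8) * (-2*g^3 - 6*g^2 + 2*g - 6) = 4*g^5 + 10*g^4 - 26*g^3 - 34*g^2 + 10*g - 48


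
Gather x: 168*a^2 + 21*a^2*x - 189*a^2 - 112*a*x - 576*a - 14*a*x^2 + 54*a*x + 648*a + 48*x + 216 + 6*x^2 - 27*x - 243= -21*a^2 + 72*a + x^2*(6 - 14*a) + x*(21*a^2 - 58*a + 21) - 27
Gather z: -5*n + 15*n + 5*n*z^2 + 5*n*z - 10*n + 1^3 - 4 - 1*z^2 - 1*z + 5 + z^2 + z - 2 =5*n*z^2 + 5*n*z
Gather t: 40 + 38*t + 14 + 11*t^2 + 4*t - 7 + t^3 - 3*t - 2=t^3 + 11*t^2 + 39*t + 45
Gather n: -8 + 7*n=7*n - 8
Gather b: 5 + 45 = 50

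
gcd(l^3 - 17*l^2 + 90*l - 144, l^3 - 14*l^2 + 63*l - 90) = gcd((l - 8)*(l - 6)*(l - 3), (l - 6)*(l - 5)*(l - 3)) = l^2 - 9*l + 18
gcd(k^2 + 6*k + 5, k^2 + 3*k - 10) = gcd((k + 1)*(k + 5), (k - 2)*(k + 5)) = k + 5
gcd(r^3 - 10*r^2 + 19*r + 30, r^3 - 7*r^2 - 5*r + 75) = r - 5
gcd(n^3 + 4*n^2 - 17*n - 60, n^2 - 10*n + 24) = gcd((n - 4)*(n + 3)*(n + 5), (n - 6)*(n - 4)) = n - 4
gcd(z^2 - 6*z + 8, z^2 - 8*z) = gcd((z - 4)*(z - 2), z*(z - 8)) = 1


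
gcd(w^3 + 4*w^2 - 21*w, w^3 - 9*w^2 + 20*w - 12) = 1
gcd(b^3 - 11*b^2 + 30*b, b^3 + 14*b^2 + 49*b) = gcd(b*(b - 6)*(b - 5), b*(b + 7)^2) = b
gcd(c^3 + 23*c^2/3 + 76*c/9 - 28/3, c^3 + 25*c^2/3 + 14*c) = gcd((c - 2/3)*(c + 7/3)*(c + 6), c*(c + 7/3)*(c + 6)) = c^2 + 25*c/3 + 14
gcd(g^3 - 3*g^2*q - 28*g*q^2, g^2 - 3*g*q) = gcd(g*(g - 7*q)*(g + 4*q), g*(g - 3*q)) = g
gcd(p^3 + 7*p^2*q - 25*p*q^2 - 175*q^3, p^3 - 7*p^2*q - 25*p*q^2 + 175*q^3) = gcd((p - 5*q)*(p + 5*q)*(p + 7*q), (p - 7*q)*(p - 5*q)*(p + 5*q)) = p^2 - 25*q^2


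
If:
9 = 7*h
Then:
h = 9/7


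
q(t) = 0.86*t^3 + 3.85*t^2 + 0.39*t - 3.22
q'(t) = 2.58*t^2 + 7.7*t + 0.39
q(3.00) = 55.82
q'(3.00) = 46.71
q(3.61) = 88.82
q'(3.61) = 61.81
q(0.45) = -2.19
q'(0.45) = 4.38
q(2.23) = 26.33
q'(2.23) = 30.39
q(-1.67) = 2.86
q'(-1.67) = -5.27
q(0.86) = 0.51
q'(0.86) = 8.92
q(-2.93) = 7.06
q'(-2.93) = -0.02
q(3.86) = 105.11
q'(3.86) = 68.55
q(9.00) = 939.08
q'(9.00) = 278.67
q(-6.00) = -52.72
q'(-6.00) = 47.07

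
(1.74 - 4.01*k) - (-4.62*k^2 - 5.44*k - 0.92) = 4.62*k^2 + 1.43*k + 2.66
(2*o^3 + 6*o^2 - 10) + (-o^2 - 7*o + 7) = 2*o^3 + 5*o^2 - 7*o - 3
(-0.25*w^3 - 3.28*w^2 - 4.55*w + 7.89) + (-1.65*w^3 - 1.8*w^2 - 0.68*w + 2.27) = -1.9*w^3 - 5.08*w^2 - 5.23*w + 10.16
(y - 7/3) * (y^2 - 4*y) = y^3 - 19*y^2/3 + 28*y/3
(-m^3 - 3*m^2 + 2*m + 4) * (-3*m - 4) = 3*m^4 + 13*m^3 + 6*m^2 - 20*m - 16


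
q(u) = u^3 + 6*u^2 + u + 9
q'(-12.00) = 289.00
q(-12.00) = -867.00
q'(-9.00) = 136.00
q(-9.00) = -243.00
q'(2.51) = 50.02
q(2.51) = 65.12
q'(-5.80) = 32.32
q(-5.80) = 9.93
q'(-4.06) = 1.73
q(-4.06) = 36.92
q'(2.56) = 51.38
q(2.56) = 67.66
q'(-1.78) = -10.85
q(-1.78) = 20.59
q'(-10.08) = 184.86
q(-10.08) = -415.63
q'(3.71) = 86.81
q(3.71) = 146.36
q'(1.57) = 27.23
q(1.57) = 29.23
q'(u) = 3*u^2 + 12*u + 1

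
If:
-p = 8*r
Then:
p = -8*r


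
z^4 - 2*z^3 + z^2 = z^2*(z - 1)^2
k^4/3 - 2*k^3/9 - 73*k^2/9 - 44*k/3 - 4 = (k/3 + 1)*(k - 6)*(k + 1/3)*(k + 2)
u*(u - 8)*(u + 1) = u^3 - 7*u^2 - 8*u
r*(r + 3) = r^2 + 3*r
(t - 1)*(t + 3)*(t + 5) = t^3 + 7*t^2 + 7*t - 15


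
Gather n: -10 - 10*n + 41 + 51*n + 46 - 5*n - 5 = 36*n + 72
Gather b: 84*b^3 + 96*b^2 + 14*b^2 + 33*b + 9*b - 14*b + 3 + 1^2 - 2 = 84*b^3 + 110*b^2 + 28*b + 2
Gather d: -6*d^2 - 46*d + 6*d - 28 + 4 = -6*d^2 - 40*d - 24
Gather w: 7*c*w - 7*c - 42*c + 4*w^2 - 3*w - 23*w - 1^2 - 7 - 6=-49*c + 4*w^2 + w*(7*c - 26) - 14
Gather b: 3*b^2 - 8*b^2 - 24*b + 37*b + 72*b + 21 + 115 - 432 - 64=-5*b^2 + 85*b - 360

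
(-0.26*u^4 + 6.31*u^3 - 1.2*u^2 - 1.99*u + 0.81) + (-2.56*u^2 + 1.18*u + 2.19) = -0.26*u^4 + 6.31*u^3 - 3.76*u^2 - 0.81*u + 3.0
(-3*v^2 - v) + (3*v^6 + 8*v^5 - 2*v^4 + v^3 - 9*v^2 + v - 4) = 3*v^6 + 8*v^5 - 2*v^4 + v^3 - 12*v^2 - 4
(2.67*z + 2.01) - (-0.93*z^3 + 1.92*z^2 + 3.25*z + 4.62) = 0.93*z^3 - 1.92*z^2 - 0.58*z - 2.61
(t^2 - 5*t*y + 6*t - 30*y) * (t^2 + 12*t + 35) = t^4 - 5*t^3*y + 18*t^3 - 90*t^2*y + 107*t^2 - 535*t*y + 210*t - 1050*y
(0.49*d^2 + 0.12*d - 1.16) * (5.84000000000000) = 2.8616*d^2 + 0.7008*d - 6.7744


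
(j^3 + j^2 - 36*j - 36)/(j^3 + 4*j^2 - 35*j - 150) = (j^2 + 7*j + 6)/(j^2 + 10*j + 25)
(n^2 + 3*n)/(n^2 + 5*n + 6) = n/(n + 2)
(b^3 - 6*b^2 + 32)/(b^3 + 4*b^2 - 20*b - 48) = (b - 4)/(b + 6)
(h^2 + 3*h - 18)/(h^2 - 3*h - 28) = (-h^2 - 3*h + 18)/(-h^2 + 3*h + 28)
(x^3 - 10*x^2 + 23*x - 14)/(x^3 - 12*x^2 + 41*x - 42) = (x - 1)/(x - 3)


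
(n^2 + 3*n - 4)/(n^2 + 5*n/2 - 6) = 2*(n - 1)/(2*n - 3)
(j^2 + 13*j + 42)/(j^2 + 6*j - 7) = (j + 6)/(j - 1)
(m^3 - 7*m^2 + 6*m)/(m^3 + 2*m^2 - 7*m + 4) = m*(m - 6)/(m^2 + 3*m - 4)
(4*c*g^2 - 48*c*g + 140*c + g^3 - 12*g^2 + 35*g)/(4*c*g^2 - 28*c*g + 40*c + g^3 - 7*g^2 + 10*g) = (g - 7)/(g - 2)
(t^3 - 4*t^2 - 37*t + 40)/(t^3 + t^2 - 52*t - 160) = (t - 1)/(t + 4)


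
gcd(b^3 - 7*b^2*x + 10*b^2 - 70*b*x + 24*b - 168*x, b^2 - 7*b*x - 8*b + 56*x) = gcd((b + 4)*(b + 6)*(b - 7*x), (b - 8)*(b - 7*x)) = -b + 7*x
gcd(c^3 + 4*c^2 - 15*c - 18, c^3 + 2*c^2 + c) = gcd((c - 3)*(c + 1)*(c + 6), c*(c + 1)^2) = c + 1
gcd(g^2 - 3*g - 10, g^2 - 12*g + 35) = g - 5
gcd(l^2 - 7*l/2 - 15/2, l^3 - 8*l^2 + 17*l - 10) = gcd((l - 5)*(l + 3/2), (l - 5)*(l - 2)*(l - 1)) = l - 5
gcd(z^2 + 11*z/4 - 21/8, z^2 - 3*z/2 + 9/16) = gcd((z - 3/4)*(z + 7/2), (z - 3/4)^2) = z - 3/4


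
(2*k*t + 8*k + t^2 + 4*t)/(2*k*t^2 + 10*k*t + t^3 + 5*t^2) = (t + 4)/(t*(t + 5))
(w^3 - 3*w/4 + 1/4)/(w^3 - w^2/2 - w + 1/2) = (w - 1/2)/(w - 1)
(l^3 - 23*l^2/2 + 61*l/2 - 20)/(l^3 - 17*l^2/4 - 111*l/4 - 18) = 2*(2*l^2 - 7*l + 5)/(4*l^2 + 15*l + 9)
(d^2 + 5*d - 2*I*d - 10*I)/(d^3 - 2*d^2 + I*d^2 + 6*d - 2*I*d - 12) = (d + 5)/(d^2 + d*(-2 + 3*I) - 6*I)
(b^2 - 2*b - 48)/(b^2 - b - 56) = (b + 6)/(b + 7)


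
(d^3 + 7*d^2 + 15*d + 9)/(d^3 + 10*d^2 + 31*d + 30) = (d^2 + 4*d + 3)/(d^2 + 7*d + 10)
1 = 1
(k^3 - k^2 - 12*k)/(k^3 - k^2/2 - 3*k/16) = 16*(-k^2 + k + 12)/(-16*k^2 + 8*k + 3)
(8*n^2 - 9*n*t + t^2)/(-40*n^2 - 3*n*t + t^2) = (-n + t)/(5*n + t)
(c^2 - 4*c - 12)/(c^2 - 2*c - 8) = (c - 6)/(c - 4)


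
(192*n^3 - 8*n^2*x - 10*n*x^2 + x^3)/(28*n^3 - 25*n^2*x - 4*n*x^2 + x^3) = (48*n^2 - 14*n*x + x^2)/(7*n^2 - 8*n*x + x^2)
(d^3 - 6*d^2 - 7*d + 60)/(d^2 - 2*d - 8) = (d^2 - 2*d - 15)/(d + 2)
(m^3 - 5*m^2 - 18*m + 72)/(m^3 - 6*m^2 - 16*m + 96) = (m - 3)/(m - 4)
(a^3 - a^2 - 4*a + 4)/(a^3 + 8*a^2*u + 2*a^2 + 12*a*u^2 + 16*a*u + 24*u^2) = (a^2 - 3*a + 2)/(a^2 + 8*a*u + 12*u^2)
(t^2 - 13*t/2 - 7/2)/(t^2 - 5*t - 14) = (t + 1/2)/(t + 2)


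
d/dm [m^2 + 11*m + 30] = 2*m + 11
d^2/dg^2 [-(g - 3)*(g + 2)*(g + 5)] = -6*g - 8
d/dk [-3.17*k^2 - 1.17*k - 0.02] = -6.34*k - 1.17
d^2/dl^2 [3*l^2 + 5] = 6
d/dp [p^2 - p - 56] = 2*p - 1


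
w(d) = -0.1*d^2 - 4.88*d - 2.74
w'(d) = -0.2*d - 4.88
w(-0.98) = 1.95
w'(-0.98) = -4.68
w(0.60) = -5.70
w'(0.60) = -5.00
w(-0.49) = -0.37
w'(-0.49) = -4.78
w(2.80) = -17.19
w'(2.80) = -5.44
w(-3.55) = 13.32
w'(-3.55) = -4.17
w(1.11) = -8.28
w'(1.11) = -5.10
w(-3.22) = 11.94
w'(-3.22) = -4.24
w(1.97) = -12.74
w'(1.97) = -5.27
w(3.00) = -18.28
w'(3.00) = -5.48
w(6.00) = -35.62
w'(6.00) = -6.08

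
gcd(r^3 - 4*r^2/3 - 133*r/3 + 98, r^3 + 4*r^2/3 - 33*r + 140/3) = r + 7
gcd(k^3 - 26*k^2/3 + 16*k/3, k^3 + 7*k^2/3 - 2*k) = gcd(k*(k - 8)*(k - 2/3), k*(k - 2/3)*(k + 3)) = k^2 - 2*k/3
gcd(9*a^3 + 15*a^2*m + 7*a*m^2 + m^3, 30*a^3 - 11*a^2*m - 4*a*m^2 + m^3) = 3*a + m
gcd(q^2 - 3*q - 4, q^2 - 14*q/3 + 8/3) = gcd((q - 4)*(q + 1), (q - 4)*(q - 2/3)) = q - 4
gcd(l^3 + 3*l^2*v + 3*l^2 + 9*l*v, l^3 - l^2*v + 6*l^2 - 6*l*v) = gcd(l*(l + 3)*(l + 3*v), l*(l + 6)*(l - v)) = l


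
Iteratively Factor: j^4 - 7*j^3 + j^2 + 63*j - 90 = (j - 5)*(j^3 - 2*j^2 - 9*j + 18) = (j - 5)*(j - 2)*(j^2 - 9) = (j - 5)*(j - 3)*(j - 2)*(j + 3)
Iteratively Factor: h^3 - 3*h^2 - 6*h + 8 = (h - 4)*(h^2 + h - 2) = (h - 4)*(h + 2)*(h - 1)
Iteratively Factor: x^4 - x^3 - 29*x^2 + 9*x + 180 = (x + 3)*(x^3 - 4*x^2 - 17*x + 60) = (x - 5)*(x + 3)*(x^2 + x - 12) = (x - 5)*(x + 3)*(x + 4)*(x - 3)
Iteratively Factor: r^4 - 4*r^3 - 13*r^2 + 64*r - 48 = (r - 4)*(r^3 - 13*r + 12) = (r - 4)*(r + 4)*(r^2 - 4*r + 3) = (r - 4)*(r - 3)*(r + 4)*(r - 1)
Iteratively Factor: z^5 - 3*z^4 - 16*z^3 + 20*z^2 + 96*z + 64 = (z + 1)*(z^4 - 4*z^3 - 12*z^2 + 32*z + 64) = (z + 1)*(z + 2)*(z^3 - 6*z^2 + 32) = (z + 1)*(z + 2)^2*(z^2 - 8*z + 16) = (z - 4)*(z + 1)*(z + 2)^2*(z - 4)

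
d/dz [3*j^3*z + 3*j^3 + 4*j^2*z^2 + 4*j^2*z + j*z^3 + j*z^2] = j*(3*j^2 + 8*j*z + 4*j + 3*z^2 + 2*z)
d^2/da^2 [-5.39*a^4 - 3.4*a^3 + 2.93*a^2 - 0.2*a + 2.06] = -64.68*a^2 - 20.4*a + 5.86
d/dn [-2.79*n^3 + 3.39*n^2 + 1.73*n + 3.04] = -8.37*n^2 + 6.78*n + 1.73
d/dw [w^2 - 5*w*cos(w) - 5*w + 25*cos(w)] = 5*w*sin(w) + 2*w - 25*sin(w) - 5*cos(w) - 5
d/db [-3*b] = -3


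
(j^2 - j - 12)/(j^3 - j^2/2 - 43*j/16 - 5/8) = 16*(-j^2 + j + 12)/(-16*j^3 + 8*j^2 + 43*j + 10)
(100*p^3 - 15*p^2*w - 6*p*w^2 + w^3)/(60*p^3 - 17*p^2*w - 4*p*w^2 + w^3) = (5*p - w)/(3*p - w)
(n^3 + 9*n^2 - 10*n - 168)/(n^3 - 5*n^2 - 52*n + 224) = (n + 6)/(n - 8)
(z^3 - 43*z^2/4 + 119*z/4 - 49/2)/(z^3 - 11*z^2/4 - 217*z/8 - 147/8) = 2*(4*z^2 - 15*z + 14)/(8*z^2 + 34*z + 21)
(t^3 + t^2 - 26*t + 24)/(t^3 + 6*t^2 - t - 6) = (t - 4)/(t + 1)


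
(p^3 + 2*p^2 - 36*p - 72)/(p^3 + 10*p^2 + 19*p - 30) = (p^2 - 4*p - 12)/(p^2 + 4*p - 5)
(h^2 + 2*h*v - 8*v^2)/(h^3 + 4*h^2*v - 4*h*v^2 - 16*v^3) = 1/(h + 2*v)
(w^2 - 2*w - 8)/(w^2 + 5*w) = (w^2 - 2*w - 8)/(w*(w + 5))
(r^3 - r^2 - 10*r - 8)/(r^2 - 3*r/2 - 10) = 2*(r^2 + 3*r + 2)/(2*r + 5)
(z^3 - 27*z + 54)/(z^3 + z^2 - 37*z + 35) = (z^3 - 27*z + 54)/(z^3 + z^2 - 37*z + 35)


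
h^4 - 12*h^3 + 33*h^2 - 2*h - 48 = (h - 8)*(h - 3)*(h - 2)*(h + 1)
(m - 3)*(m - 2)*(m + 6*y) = m^3 + 6*m^2*y - 5*m^2 - 30*m*y + 6*m + 36*y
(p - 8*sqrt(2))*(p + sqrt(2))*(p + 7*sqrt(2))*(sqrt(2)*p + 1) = sqrt(2)*p^4 + p^3 - 114*sqrt(2)*p^2 - 338*p - 112*sqrt(2)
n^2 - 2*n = n*(n - 2)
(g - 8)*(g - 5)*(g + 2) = g^3 - 11*g^2 + 14*g + 80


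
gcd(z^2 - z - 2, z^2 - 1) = z + 1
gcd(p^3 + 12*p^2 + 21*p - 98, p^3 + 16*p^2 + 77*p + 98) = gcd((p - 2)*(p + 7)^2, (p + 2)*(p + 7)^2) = p^2 + 14*p + 49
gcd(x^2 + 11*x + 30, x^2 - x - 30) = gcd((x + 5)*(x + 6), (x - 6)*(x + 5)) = x + 5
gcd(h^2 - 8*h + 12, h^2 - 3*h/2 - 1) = h - 2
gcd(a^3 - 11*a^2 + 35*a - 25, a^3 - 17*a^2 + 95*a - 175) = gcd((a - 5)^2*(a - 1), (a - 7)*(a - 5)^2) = a^2 - 10*a + 25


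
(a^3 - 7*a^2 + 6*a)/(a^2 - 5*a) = (a^2 - 7*a + 6)/(a - 5)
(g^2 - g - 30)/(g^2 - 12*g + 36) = (g + 5)/(g - 6)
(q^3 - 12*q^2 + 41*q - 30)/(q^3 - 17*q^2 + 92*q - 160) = (q^2 - 7*q + 6)/(q^2 - 12*q + 32)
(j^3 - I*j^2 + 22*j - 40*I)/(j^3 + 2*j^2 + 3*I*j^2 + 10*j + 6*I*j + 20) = (j - 4*I)/(j + 2)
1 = 1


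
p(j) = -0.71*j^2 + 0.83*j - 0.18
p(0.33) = 0.02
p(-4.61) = -19.10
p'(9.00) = -11.95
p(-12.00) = -112.38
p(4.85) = -12.86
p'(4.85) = -6.06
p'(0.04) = 0.77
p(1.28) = -0.28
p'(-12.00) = 17.87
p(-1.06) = -1.86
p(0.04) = -0.15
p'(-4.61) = 7.38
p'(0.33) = 0.36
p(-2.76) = -7.88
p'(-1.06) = 2.34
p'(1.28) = -0.99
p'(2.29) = -2.42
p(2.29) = -2.00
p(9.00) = -50.22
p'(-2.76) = 4.75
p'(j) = 0.83 - 1.42*j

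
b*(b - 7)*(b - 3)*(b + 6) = b^4 - 4*b^3 - 39*b^2 + 126*b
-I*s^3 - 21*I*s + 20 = (s - 5*I)*(s + 4*I)*(-I*s + 1)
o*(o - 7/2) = o^2 - 7*o/2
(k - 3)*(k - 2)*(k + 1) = k^3 - 4*k^2 + k + 6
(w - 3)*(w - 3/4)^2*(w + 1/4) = w^4 - 17*w^3/4 + 63*w^2/16 - 27*w/64 - 27/64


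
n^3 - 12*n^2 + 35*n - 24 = (n - 8)*(n - 3)*(n - 1)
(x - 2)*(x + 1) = x^2 - x - 2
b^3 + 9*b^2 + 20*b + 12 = (b + 1)*(b + 2)*(b + 6)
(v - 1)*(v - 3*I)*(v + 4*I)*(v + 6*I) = v^4 - v^3 + 7*I*v^3 + 6*v^2 - 7*I*v^2 - 6*v + 72*I*v - 72*I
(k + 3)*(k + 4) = k^2 + 7*k + 12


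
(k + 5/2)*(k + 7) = k^2 + 19*k/2 + 35/2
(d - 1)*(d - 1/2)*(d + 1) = d^3 - d^2/2 - d + 1/2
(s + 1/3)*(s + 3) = s^2 + 10*s/3 + 1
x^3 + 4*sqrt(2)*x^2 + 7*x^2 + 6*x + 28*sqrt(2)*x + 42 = (x + 7)*(x + sqrt(2))*(x + 3*sqrt(2))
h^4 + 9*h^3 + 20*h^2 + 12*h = h*(h + 1)*(h + 2)*(h + 6)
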